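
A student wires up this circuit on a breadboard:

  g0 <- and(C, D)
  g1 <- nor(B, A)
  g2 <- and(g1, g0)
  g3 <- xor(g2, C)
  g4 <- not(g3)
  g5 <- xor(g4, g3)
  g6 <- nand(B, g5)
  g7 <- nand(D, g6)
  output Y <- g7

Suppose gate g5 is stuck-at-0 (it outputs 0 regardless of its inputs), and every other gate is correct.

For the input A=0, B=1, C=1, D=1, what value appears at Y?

Propagate with g5 forced: g0=1, g1=0, g2=0, g3=1, g4=0, g5=0 [stuck-at-0], g6=1, g7=0.
So Y = 0. (Without the fault it would be 1.)

0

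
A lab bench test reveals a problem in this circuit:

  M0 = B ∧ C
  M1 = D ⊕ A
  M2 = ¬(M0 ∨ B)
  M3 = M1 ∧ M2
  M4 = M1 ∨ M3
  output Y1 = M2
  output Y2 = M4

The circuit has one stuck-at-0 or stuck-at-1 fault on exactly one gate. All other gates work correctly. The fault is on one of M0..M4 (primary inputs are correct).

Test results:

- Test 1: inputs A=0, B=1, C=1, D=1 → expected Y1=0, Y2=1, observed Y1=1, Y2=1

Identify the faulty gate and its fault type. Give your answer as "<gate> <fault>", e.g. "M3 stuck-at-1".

Fault-free values for test 1 (A=0, B=1, C=1, D=1): M0=1, M1=1, M2=0, M3=0, M4=1, giving Y1=0, Y2=1. Observed Y1=1, Y2=1.
Test 1: faults giving observed Y1=1, Y2=1 are {M2 stuck-at-1}.
Only M2 stuck-at-1 is consistent with every test.

M2 stuck-at-1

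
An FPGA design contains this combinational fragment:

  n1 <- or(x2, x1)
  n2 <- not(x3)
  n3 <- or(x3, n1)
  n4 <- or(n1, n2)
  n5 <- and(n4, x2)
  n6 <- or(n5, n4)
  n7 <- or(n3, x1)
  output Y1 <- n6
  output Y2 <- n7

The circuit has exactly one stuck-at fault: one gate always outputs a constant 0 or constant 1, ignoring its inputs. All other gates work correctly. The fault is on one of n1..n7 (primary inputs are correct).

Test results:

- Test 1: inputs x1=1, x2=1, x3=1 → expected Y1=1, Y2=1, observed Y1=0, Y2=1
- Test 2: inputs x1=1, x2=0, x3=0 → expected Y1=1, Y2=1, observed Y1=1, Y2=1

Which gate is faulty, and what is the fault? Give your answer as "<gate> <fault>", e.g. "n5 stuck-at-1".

n1 stuck-at-0

Fault-free values for test 1 (x1=1, x2=1, x3=1): n1=1, n2=0, n3=1, n4=1, n5=1, n6=1, n7=1, giving Y1=1, Y2=1. Observed Y1=0, Y2=1.
Test 1: faults giving observed Y1=0, Y2=1 are {n1 stuck-at-0, n4 stuck-at-0, n6 stuck-at-0}.
Test 2 (x1=1, x2=0, x3=0): fault-free n1=1, n2=1, n3=1, n4=1, n5=0, n6=1, n7=1 → Y1=1, Y2=1; observed Y1=1, Y2=1. Eliminates n4 stuck-at-0, n6 stuck-at-0.
Only n1 stuck-at-0 is consistent with every test.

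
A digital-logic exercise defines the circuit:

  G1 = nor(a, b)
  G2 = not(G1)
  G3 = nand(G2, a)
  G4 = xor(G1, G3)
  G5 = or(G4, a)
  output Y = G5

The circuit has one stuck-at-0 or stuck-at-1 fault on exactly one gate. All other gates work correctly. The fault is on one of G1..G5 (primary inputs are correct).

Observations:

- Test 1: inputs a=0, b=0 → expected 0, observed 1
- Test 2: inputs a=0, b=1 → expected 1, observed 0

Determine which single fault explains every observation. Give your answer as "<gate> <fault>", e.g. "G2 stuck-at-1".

Fault-free values for test 1 (a=0, b=0): G1=1, G2=0, G3=1, G4=0, G5=0, giving Y=0. Observed 1.
Test 1: faults giving observed 1 are {G1 stuck-at-0, G3 stuck-at-0, G4 stuck-at-1, G5 stuck-at-1}.
Test 2 (a=0, b=1): fault-free G1=0, G2=1, G3=1, G4=1, G5=1 → 1; observed 0. Eliminates G1 stuck-at-0, G4 stuck-at-1, G5 stuck-at-1.
Only G3 stuck-at-0 is consistent with every test.

G3 stuck-at-0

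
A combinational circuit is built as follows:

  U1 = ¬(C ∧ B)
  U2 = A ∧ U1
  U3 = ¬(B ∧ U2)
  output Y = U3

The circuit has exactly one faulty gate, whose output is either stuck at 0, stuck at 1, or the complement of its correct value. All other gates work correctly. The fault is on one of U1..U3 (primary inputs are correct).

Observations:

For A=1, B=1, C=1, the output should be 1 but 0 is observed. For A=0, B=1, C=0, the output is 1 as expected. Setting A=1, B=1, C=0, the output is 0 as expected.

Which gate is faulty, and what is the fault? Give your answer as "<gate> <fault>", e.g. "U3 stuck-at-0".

U1 stuck-at-1

Fault-free values for test 1 (A=1, B=1, C=1): U1=0, U2=0, U3=1, giving Y=1. Observed 0.
Test 1: faults giving observed 0 are {U1 stuck-at-1, U1 inverted output, U2 stuck-at-1, U2 inverted output, U3 stuck-at-0, U3 inverted output}.
Test 2 (A=0, B=1, C=0): fault-free U1=1, U2=0, U3=1 → 1; observed 1. Eliminates U2 stuck-at-1, U2 inverted output, U3 stuck-at-0, U3 inverted output.
Test 3 (A=1, B=1, C=0): fault-free U1=1, U2=1, U3=0 → 0; observed 0. Eliminates U1 inverted output.
Only U1 stuck-at-1 is consistent with every test.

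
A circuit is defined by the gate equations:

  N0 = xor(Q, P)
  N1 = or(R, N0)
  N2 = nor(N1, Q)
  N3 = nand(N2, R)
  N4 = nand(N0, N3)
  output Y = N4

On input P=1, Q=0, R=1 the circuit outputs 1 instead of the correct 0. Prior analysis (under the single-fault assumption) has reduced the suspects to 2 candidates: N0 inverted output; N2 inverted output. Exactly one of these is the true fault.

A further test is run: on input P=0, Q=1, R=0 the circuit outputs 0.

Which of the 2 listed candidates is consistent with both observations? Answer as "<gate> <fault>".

N2 inverted output

Evaluate each candidate on input P=0, Q=1, R=0:
  N0 inverted output: N0=0 [inverted output], N1=0, N2=0, N3=1, N4=1 → 1 — eliminated
  N2 inverted output: N0=1, N1=1, N2=1 [inverted output], N3=1, N4=0 → 0 — matches
Only N2 inverted output reproduces the observed 0.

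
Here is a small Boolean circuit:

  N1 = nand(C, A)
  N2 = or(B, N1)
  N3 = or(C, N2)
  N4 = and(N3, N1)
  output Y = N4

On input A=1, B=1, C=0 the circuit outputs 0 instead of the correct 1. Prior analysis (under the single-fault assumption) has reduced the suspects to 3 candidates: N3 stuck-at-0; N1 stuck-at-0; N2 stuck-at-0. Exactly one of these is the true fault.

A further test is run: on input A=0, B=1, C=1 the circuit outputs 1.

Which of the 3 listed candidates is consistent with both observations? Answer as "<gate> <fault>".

Evaluate each candidate on input A=0, B=1, C=1:
  N3 stuck-at-0: N1=1, N2=1, N3=0 [stuck-at-0], N4=0 → 0 — eliminated
  N1 stuck-at-0: N1=0 [stuck-at-0], N2=1, N3=1, N4=0 → 0 — eliminated
  N2 stuck-at-0: N1=1, N2=0 [stuck-at-0], N3=1, N4=1 → 1 — matches
Only N2 stuck-at-0 reproduces the observed 1.

N2 stuck-at-0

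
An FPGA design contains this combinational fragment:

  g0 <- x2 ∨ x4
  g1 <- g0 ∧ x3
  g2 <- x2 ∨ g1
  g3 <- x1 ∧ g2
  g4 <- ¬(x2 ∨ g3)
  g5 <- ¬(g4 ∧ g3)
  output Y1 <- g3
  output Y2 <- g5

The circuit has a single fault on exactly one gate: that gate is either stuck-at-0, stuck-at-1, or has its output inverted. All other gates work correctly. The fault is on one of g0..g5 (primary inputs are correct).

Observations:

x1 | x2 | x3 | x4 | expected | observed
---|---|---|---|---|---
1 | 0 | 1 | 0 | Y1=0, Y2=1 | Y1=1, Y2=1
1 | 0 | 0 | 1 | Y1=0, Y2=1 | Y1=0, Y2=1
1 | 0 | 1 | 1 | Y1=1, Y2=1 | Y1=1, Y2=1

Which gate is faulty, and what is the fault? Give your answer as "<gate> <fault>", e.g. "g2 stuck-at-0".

Fault-free values for test 1 (x1=1, x2=0, x3=1, x4=0): g0=0, g1=0, g2=0, g3=0, g4=1, g5=1, giving Y1=0, Y2=1. Observed Y1=1, Y2=1.
Test 1: faults giving observed Y1=1, Y2=1 are {g0 stuck-at-1, g0 inverted output, g1 stuck-at-1, g1 inverted output, g2 stuck-at-1, g2 inverted output, g3 stuck-at-1, g3 inverted output}.
Test 2 (x1=1, x2=0, x3=0, x4=1): fault-free g0=1, g1=0, g2=0, g3=0, g4=1, g5=1 → Y1=0, Y2=1; observed Y1=0, Y2=1. Eliminates g1 stuck-at-1, g1 inverted output, g2 stuck-at-1, g2 inverted output, g3 stuck-at-1, g3 inverted output.
Test 3 (x1=1, x2=0, x3=1, x4=1): fault-free g0=1, g1=1, g2=1, g3=1, g4=0, g5=1 → Y1=1, Y2=1; observed Y1=1, Y2=1. Eliminates g0 inverted output.
Only g0 stuck-at-1 is consistent with every test.

g0 stuck-at-1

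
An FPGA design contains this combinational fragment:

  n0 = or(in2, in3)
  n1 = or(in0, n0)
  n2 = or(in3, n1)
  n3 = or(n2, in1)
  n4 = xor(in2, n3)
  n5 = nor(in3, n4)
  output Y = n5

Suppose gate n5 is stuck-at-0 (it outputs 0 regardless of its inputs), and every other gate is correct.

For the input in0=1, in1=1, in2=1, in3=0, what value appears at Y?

0

Propagate with n5 forced: n0=1, n1=1, n2=1, n3=1, n4=0, n5=0 [stuck-at-0].
So Y = 0. (Without the fault it would be 1.)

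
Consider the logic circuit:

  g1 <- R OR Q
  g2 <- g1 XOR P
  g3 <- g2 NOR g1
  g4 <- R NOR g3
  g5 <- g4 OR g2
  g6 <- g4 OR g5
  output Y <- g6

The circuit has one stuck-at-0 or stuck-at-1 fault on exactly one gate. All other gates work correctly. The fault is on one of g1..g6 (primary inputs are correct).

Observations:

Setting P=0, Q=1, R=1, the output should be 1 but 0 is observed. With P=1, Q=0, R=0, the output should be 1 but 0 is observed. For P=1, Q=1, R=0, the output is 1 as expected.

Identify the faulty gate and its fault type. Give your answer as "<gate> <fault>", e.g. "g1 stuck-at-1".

g2 stuck-at-0

Fault-free values for test 1 (P=0, Q=1, R=1): g1=1, g2=1, g3=0, g4=0, g5=1, g6=1, giving Y=1. Observed 0.
Test 1: faults giving observed 0 are {g1 stuck-at-0, g2 stuck-at-0, g5 stuck-at-0, g6 stuck-at-0}.
Test 2 (P=1, Q=0, R=0): fault-free g1=0, g2=1, g3=0, g4=1, g5=1, g6=1 → 1; observed 0. Eliminates g1 stuck-at-0, g5 stuck-at-0.
Test 3 (P=1, Q=1, R=0): fault-free g1=1, g2=0, g3=0, g4=1, g5=1, g6=1 → 1; observed 1. Eliminates g6 stuck-at-0.
Only g2 stuck-at-0 is consistent with every test.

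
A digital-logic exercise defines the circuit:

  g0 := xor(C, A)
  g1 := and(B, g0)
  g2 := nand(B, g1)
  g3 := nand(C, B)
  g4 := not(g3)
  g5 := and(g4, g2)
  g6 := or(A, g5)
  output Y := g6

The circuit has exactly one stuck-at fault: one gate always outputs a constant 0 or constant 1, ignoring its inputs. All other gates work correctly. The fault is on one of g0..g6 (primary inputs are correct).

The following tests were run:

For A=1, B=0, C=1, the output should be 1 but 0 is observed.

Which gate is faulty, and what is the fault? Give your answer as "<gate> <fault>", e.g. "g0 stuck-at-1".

g6 stuck-at-0

Fault-free values for test 1 (A=1, B=0, C=1): g0=0, g1=0, g2=1, g3=1, g4=0, g5=0, g6=1, giving Y=1. Observed 0.
Test 1: faults giving observed 0 are {g6 stuck-at-0}.
Only g6 stuck-at-0 is consistent with every test.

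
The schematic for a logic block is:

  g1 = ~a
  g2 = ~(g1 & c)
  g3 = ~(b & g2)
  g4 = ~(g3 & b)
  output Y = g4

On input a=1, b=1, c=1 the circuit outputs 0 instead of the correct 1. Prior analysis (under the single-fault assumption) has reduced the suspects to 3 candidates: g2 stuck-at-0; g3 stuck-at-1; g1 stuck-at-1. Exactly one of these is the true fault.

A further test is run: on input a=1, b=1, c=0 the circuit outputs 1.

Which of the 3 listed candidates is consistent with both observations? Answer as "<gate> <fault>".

Evaluate each candidate on input a=1, b=1, c=0:
  g2 stuck-at-0: g1=0, g2=0 [stuck-at-0], g3=1, g4=0 → 0 — eliminated
  g3 stuck-at-1: g1=0, g2=1, g3=1 [stuck-at-1], g4=0 → 0 — eliminated
  g1 stuck-at-1: g1=1 [stuck-at-1], g2=1, g3=0, g4=1 → 1 — matches
Only g1 stuck-at-1 reproduces the observed 1.

g1 stuck-at-1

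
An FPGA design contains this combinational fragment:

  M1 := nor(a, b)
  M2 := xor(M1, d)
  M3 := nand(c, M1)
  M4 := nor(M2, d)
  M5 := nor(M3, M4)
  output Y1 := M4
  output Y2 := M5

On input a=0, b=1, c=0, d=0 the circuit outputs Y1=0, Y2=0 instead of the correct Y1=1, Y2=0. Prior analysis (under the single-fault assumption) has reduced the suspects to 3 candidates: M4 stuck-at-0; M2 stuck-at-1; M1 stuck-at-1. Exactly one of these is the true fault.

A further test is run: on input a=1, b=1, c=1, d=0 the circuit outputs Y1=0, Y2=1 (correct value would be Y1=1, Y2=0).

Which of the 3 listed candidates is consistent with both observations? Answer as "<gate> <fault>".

M1 stuck-at-1

Evaluate each candidate on input a=1, b=1, c=1, d=0:
  M4 stuck-at-0: M1=0, M2=0, M3=1, M4=0 [stuck-at-0], M5=0 → Y1=0, Y2=0 — eliminated
  M2 stuck-at-1: M1=0, M2=1 [stuck-at-1], M3=1, M4=0, M5=0 → Y1=0, Y2=0 — eliminated
  M1 stuck-at-1: M1=1 [stuck-at-1], M2=1, M3=0, M4=0, M5=1 → Y1=0, Y2=1 — matches
Only M1 stuck-at-1 reproduces the observed Y1=0, Y2=1.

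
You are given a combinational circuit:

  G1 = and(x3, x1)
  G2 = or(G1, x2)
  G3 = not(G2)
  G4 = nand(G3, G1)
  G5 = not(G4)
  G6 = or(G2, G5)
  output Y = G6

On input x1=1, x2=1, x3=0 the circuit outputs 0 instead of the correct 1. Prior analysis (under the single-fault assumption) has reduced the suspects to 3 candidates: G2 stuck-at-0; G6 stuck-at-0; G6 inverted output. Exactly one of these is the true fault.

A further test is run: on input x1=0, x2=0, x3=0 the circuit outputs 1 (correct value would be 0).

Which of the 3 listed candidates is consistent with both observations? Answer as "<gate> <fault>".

Evaluate each candidate on input x1=0, x2=0, x3=0:
  G2 stuck-at-0: G1=0, G2=0 [stuck-at-0], G3=1, G4=1, G5=0, G6=0 → 0 — eliminated
  G6 stuck-at-0: G1=0, G2=0, G3=1, G4=1, G5=0, G6=0 [stuck-at-0] → 0 — eliminated
  G6 inverted output: G1=0, G2=0, G3=1, G4=1, G5=0, G6=1 [inverted output] → 1 — matches
Only G6 inverted output reproduces the observed 1.

G6 inverted output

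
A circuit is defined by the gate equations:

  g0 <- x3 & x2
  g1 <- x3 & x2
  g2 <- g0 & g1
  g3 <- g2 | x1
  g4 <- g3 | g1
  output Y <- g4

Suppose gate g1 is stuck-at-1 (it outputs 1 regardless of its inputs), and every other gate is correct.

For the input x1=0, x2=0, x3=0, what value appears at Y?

1

Propagate with g1 forced: g0=0, g1=1 [stuck-at-1], g2=0, g3=0, g4=1.
So Y = 1. (Without the fault it would be 0.)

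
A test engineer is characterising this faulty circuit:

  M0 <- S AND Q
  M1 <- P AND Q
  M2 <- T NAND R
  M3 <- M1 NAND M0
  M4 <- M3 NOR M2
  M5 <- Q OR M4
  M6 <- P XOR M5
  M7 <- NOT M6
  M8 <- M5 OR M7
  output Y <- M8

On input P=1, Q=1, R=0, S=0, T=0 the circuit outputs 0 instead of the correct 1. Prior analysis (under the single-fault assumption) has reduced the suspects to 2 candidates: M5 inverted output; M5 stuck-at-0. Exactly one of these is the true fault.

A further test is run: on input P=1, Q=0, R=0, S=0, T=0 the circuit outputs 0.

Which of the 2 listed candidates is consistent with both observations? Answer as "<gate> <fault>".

M5 stuck-at-0

Evaluate each candidate on input P=1, Q=0, R=0, S=0, T=0:
  M5 inverted output: M0=0, M1=0, M2=1, M3=1, M4=0, M5=1 [inverted output], M6=0, M7=1, M8=1 → 1 — eliminated
  M5 stuck-at-0: M0=0, M1=0, M2=1, M3=1, M4=0, M5=0 [stuck-at-0], M6=1, M7=0, M8=0 → 0 — matches
Only M5 stuck-at-0 reproduces the observed 0.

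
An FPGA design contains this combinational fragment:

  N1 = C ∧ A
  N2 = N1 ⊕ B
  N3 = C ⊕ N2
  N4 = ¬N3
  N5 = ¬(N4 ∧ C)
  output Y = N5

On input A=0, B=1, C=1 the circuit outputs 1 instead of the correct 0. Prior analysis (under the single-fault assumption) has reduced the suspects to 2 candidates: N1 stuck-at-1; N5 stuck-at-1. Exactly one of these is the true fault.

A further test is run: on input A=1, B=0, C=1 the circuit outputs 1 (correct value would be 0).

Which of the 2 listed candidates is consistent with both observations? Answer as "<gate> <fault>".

N5 stuck-at-1

Evaluate each candidate on input A=1, B=0, C=1:
  N1 stuck-at-1: N1=1 [stuck-at-1], N2=1, N3=0, N4=1, N5=0 → 0 — eliminated
  N5 stuck-at-1: N1=1, N2=1, N3=0, N4=1, N5=1 [stuck-at-1] → 1 — matches
Only N5 stuck-at-1 reproduces the observed 1.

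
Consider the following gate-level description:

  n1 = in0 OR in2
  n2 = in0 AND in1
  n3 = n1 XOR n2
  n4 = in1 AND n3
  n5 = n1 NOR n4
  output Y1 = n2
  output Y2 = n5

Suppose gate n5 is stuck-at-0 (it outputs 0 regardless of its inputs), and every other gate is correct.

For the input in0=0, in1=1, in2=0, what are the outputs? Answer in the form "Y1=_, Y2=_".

Y1=0, Y2=0

Propagate with n5 forced: n1=0, n2=0, n3=0, n4=0, n5=0 [stuck-at-0].
So the outputs are Y1=0, Y2=0. (Without the fault they would be Y1=0, Y2=1.)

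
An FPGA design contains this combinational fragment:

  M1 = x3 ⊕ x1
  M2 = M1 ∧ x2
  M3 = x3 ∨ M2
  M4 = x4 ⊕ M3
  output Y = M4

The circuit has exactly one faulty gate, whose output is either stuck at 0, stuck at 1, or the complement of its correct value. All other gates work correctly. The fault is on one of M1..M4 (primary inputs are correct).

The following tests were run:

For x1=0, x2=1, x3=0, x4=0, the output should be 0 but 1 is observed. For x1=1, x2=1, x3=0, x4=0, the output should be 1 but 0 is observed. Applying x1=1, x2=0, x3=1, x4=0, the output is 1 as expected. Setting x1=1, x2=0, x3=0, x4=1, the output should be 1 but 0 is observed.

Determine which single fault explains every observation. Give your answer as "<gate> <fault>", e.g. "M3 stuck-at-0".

Fault-free values for test 1 (x1=0, x2=1, x3=0, x4=0): M1=0, M2=0, M3=0, M4=0, giving Y=0. Observed 1.
Test 1: faults giving observed 1 are {M1 stuck-at-1, M1 inverted output, M2 stuck-at-1, M2 inverted output, M3 stuck-at-1, M3 inverted output, M4 stuck-at-1, M4 inverted output}.
Test 2 (x1=1, x2=1, x3=0, x4=0): fault-free M1=1, M2=1, M3=1, M4=1 → 1; observed 0. Eliminates M1 stuck-at-1, M2 stuck-at-1, M3 stuck-at-1, M4 stuck-at-1.
Test 3 (x1=1, x2=0, x3=1, x4=0): fault-free M1=0, M2=0, M3=1, M4=1 → 1; observed 1. Eliminates M3 inverted output, M4 inverted output.
Test 4 (x1=1, x2=0, x3=0, x4=1): fault-free M1=1, M2=0, M3=0, M4=1 → 1; observed 0. Eliminates M1 inverted output.
Only M2 inverted output is consistent with every test.

M2 inverted output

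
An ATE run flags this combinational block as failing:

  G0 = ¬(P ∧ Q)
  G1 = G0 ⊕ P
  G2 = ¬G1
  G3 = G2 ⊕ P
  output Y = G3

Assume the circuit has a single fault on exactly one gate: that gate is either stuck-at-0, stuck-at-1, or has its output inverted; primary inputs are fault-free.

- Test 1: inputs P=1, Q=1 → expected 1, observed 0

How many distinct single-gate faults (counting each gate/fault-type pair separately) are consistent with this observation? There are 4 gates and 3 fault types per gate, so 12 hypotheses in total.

Fault-free: G0=0, G1=1, G2=0, G3=1 → 1. Observed 0.
  G0 stuck-at-0: output 1 ✗
  G0 stuck-at-1: output 0 ✓
  G0 inverted output: output 0 ✓
  G1 stuck-at-0: output 0 ✓
  G1 stuck-at-1: output 1 ✗
  G1 inverted output: output 0 ✓
  G2 stuck-at-0: output 1 ✗
  G2 stuck-at-1: output 0 ✓
  G2 inverted output: output 0 ✓
  G3 stuck-at-0: output 0 ✓
  G3 stuck-at-1: output 1 ✗
  G3 inverted output: output 0 ✓
Consistent faults: {G0 stuck-at-1, G0 inverted output, G1 stuck-at-0, G1 inverted output, G2 stuck-at-1, G2 inverted output, G3 stuck-at-0, G3 inverted output} — 8 in all.

8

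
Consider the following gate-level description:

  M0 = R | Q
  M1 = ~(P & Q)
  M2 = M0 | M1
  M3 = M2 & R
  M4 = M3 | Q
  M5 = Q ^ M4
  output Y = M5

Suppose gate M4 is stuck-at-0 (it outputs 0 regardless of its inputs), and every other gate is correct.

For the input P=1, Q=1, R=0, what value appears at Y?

Propagate with M4 forced: M0=1, M1=0, M2=1, M3=0, M4=0 [stuck-at-0], M5=1.
So Y = 1. (Without the fault it would be 0.)

1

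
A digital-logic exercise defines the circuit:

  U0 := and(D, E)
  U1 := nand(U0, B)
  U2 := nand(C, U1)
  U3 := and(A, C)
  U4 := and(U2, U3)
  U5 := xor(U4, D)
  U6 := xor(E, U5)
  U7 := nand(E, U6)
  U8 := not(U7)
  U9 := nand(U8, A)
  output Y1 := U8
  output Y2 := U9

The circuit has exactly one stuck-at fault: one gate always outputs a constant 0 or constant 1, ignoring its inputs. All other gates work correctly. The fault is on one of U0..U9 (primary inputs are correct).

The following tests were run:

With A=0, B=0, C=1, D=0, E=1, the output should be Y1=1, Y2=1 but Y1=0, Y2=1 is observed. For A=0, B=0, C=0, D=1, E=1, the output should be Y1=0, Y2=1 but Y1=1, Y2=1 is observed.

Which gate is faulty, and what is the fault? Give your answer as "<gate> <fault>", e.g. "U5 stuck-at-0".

Fault-free values for test 1 (A=0, B=0, C=1, D=0, E=1): U0=0, U1=1, U2=0, U3=0, U4=0, U5=0, U6=1, U7=0, U8=1, U9=1, giving Y1=1, Y2=1. Observed Y1=0, Y2=1.
Test 1: faults giving observed Y1=0, Y2=1 are {U4 stuck-at-1, U5 stuck-at-1, U6 stuck-at-0, U7 stuck-at-1, U8 stuck-at-0}.
Test 2 (A=0, B=0, C=0, D=1, E=1): fault-free U0=1, U1=1, U2=1, U3=0, U4=0, U5=1, U6=0, U7=1, U8=0, U9=1 → Y1=0, Y2=1; observed Y1=1, Y2=1. Eliminates U5 stuck-at-1, U6 stuck-at-0, U7 stuck-at-1, U8 stuck-at-0.
Only U4 stuck-at-1 is consistent with every test.

U4 stuck-at-1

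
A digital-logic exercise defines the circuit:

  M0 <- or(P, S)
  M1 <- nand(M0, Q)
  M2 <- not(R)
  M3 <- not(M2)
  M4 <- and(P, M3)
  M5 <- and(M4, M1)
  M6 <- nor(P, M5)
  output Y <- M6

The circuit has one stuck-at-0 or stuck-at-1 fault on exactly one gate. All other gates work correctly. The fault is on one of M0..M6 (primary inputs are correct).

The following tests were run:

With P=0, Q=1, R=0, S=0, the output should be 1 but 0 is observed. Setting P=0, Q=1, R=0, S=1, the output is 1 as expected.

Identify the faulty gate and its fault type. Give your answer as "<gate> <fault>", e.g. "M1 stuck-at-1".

Fault-free values for test 1 (P=0, Q=1, R=0, S=0): M0=0, M1=1, M2=1, M3=0, M4=0, M5=0, M6=1, giving Y=1. Observed 0.
Test 1: faults giving observed 0 are {M4 stuck-at-1, M5 stuck-at-1, M6 stuck-at-0}.
Test 2 (P=0, Q=1, R=0, S=1): fault-free M0=1, M1=0, M2=1, M3=0, M4=0, M5=0, M6=1 → 1; observed 1. Eliminates M5 stuck-at-1, M6 stuck-at-0.
Only M4 stuck-at-1 is consistent with every test.

M4 stuck-at-1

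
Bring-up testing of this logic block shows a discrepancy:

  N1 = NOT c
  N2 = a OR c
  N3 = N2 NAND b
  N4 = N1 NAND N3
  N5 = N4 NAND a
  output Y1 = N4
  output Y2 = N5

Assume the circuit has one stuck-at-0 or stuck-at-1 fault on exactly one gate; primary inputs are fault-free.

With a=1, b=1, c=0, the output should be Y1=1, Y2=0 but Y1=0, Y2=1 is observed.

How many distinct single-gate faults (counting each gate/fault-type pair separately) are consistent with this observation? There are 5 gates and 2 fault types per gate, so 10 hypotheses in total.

Fault-free: N1=1, N2=1, N3=0, N4=1, N5=0 → Y1=1, Y2=0. Observed Y1=0, Y2=1.
  N1 stuck-at-0: output Y1=1, Y2=0 ✗
  N1 stuck-at-1: output Y1=1, Y2=0 ✗
  N2 stuck-at-0: output Y1=0, Y2=1 ✓
  N2 stuck-at-1: output Y1=1, Y2=0 ✗
  N3 stuck-at-0: output Y1=1, Y2=0 ✗
  N3 stuck-at-1: output Y1=0, Y2=1 ✓
  N4 stuck-at-0: output Y1=0, Y2=1 ✓
  N4 stuck-at-1: output Y1=1, Y2=0 ✗
  N5 stuck-at-0: output Y1=1, Y2=0 ✗
  N5 stuck-at-1: output Y1=1, Y2=1 ✗
Consistent faults: {N2 stuck-at-0, N3 stuck-at-1, N4 stuck-at-0} — 3 in all.

3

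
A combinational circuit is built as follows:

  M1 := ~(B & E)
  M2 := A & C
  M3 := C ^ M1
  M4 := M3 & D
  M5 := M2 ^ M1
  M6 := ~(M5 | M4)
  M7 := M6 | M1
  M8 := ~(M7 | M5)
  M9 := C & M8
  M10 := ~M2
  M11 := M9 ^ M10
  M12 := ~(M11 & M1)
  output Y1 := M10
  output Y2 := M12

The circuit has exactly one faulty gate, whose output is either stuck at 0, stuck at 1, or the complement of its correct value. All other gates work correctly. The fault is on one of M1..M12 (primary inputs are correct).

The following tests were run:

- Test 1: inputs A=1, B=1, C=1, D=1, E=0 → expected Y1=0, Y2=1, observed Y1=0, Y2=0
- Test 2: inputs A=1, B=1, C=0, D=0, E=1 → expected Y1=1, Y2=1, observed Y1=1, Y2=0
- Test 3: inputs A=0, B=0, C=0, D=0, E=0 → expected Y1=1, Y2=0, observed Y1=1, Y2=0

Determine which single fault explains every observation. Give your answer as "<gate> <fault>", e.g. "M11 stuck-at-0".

M12 stuck-at-0

Fault-free values for test 1 (A=1, B=1, C=1, D=1, E=0): M1=1, M2=1, M3=0, M4=0, M5=0, M6=1, M7=1, M8=0, M9=0, M10=0, M11=0, M12=1, giving Y1=0, Y2=1. Observed Y1=0, Y2=0.
Test 1: faults giving observed Y1=0, Y2=0 are {M7 stuck-at-0, M7 inverted output, M8 stuck-at-1, M8 inverted output, M9 stuck-at-1, M9 inverted output, M11 stuck-at-1, M11 inverted output, M12 stuck-at-0, M12 inverted output}.
Test 2 (A=1, B=1, C=0, D=0, E=1): fault-free M1=0, M2=0, M3=0, M4=0, M5=0, M6=1, M7=1, M8=0, M9=0, M10=1, M11=1, M12=1 → Y1=1, Y2=1; observed Y1=1, Y2=0. Eliminates M7 stuck-at-0, M7 inverted output, M8 stuck-at-1, M8 inverted output, M9 stuck-at-1, M9 inverted output, M11 stuck-at-1, M11 inverted output.
Test 3 (A=0, B=0, C=0, D=0, E=0): fault-free M1=1, M2=0, M3=1, M4=0, M5=1, M6=0, M7=1, M8=0, M9=0, M10=1, M11=1, M12=0 → Y1=1, Y2=0; observed Y1=1, Y2=0. Eliminates M12 inverted output.
Only M12 stuck-at-0 is consistent with every test.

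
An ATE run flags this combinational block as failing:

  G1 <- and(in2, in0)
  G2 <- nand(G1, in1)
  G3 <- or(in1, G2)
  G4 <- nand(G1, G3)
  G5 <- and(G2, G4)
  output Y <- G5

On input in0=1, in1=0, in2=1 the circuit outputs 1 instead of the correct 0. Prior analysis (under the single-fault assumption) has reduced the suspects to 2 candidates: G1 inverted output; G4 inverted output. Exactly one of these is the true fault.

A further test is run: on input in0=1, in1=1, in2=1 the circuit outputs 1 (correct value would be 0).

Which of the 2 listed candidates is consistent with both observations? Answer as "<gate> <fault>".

Evaluate each candidate on input in0=1, in1=1, in2=1:
  G1 inverted output: G1=0 [inverted output], G2=1, G3=1, G4=1, G5=1 → 1 — matches
  G4 inverted output: G1=1, G2=0, G3=1, G4=1 [inverted output], G5=0 → 0 — eliminated
Only G1 inverted output reproduces the observed 1.

G1 inverted output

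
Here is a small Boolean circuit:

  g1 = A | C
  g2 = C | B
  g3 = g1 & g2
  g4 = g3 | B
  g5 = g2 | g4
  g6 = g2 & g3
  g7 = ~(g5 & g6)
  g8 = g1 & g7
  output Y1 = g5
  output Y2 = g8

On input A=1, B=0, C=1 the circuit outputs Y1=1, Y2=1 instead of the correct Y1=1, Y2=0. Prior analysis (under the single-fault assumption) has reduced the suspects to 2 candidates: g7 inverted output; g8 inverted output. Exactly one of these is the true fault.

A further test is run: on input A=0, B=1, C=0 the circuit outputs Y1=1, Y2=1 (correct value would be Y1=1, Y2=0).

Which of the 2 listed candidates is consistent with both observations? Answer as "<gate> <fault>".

g8 inverted output

Evaluate each candidate on input A=0, B=1, C=0:
  g7 inverted output: g1=0, g2=1, g3=0, g4=1, g5=1, g6=0, g7=0 [inverted output], g8=0 → Y1=1, Y2=0 — eliminated
  g8 inverted output: g1=0, g2=1, g3=0, g4=1, g5=1, g6=0, g7=1, g8=1 [inverted output] → Y1=1, Y2=1 — matches
Only g8 inverted output reproduces the observed Y1=1, Y2=1.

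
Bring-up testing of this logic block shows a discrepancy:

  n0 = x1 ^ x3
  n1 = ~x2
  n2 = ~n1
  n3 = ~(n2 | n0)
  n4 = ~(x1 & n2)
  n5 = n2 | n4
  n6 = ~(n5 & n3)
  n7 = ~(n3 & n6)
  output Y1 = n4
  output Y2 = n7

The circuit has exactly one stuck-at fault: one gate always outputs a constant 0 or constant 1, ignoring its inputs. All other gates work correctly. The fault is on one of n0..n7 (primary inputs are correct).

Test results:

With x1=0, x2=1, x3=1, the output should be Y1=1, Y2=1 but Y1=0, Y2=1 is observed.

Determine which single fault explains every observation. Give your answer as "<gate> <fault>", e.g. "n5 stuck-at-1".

Fault-free values for test 1 (x1=0, x2=1, x3=1): n0=1, n1=0, n2=1, n3=0, n4=1, n5=1, n6=1, n7=1, giving Y1=1, Y2=1. Observed Y1=0, Y2=1.
Test 1: faults giving observed Y1=0, Y2=1 are {n4 stuck-at-0}.
Only n4 stuck-at-0 is consistent with every test.

n4 stuck-at-0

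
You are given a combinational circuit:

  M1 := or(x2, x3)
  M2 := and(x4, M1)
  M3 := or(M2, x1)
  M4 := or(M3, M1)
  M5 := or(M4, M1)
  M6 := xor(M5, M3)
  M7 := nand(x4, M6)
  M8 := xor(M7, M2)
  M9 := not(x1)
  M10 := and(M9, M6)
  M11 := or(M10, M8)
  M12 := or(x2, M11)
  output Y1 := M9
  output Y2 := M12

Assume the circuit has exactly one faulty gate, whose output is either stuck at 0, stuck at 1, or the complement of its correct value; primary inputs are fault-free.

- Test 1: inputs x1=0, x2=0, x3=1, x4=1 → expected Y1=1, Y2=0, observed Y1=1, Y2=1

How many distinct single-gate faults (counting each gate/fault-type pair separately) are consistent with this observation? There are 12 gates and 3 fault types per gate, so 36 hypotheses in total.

20

Fault-free: M1=1, M2=1, M3=1, M4=1, M5=1, M6=0, M7=1, M8=0, M9=1, M10=0, M11=0, M12=0 → Y1=1, Y2=0. Observed Y1=1, Y2=1.
  M1: stuck-at-0, inverted output ✓; others ✗
  M2: stuck-at-0, inverted output ✓; others ✗
  M3: stuck-at-0, inverted output ✓; others ✗
  M4: none of the 3 fault types match ✗
  M5: stuck-at-0, inverted output ✓; others ✗
  M6: stuck-at-1, inverted output ✓; others ✗
  M7: stuck-at-0, inverted output ✓; others ✗
  M8: stuck-at-1, inverted output ✓; others ✗
  M9: none of the 3 fault types match ✗
  M10: stuck-at-1, inverted output ✓; others ✗
  M11: stuck-at-1, inverted output ✓; others ✗
  M12: stuck-at-1, inverted output ✓; others ✗
Consistent faults: {M1 stuck-at-0, M1 inverted output, M2 stuck-at-0, M2 inverted output, M3 stuck-at-0, M3 inverted output, M5 stuck-at-0, M5 inverted output, M6 stuck-at-1, M6 inverted output, M7 stuck-at-0, M7 inverted output, M8 stuck-at-1, M8 inverted output, M10 stuck-at-1, M10 inverted output, M11 stuck-at-1, M11 inverted output, M12 stuck-at-1, M12 inverted output} — 20 in all.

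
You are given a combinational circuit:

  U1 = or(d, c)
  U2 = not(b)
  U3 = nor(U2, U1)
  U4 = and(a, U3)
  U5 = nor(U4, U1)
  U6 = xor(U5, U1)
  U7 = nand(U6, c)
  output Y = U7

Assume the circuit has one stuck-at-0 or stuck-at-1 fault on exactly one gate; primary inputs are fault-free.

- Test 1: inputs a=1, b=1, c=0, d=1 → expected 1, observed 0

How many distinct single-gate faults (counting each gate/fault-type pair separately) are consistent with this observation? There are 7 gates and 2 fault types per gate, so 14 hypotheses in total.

Fault-free: U1=1, U2=0, U3=0, U4=0, U5=0, U6=1, U7=1 → 1. Observed 0.
  U1 stuck-at-0: output 1 ✗
  U1 stuck-at-1: output 1 ✗
  U2 stuck-at-0: output 1 ✗
  U2 stuck-at-1: output 1 ✗
  U3 stuck-at-0: output 1 ✗
  U3 stuck-at-1: output 1 ✗
  U4 stuck-at-0: output 1 ✗
  U4 stuck-at-1: output 1 ✗
  U5 stuck-at-0: output 1 ✗
  U5 stuck-at-1: output 1 ✗
  U6 stuck-at-0: output 1 ✗
  U6 stuck-at-1: output 1 ✗
  U7 stuck-at-0: output 0 ✓
  U7 stuck-at-1: output 1 ✗
Consistent faults: {U7 stuck-at-0} — 1 in all.

1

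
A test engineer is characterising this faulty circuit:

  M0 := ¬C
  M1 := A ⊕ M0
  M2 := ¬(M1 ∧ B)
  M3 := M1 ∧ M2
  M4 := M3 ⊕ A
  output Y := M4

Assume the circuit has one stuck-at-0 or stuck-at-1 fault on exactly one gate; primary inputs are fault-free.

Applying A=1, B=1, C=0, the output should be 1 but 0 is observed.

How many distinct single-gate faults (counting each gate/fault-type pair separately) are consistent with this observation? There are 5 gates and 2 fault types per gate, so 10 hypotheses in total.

2

Fault-free: M0=1, M1=0, M2=1, M3=0, M4=1 → 1. Observed 0.
  M0 stuck-at-0: output 1 ✗
  M0 stuck-at-1: output 1 ✗
  M1 stuck-at-0: output 1 ✗
  M1 stuck-at-1: output 1 ✗
  M2 stuck-at-0: output 1 ✗
  M2 stuck-at-1: output 1 ✗
  M3 stuck-at-0: output 1 ✗
  M3 stuck-at-1: output 0 ✓
  M4 stuck-at-0: output 0 ✓
  M4 stuck-at-1: output 1 ✗
Consistent faults: {M3 stuck-at-1, M4 stuck-at-0} — 2 in all.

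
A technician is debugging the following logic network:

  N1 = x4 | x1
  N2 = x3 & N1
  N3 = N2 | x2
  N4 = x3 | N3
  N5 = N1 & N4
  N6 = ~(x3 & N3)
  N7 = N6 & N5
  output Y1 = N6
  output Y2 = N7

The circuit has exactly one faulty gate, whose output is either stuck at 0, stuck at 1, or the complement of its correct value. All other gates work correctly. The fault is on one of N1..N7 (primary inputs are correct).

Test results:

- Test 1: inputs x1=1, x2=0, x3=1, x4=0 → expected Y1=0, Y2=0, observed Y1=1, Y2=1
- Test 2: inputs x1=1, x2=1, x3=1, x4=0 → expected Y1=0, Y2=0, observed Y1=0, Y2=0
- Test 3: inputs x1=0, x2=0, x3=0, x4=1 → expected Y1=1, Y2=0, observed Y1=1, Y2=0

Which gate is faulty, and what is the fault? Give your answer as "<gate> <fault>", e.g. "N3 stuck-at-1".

Fault-free values for test 1 (x1=1, x2=0, x3=1, x4=0): N1=1, N2=1, N3=1, N4=1, N5=1, N6=0, N7=0, giving Y1=0, Y2=0. Observed Y1=1, Y2=1.
Test 1: faults giving observed Y1=1, Y2=1 are {N2 stuck-at-0, N2 inverted output, N3 stuck-at-0, N3 inverted output, N6 stuck-at-1, N6 inverted output}.
Test 2 (x1=1, x2=1, x3=1, x4=0): fault-free N1=1, N2=1, N3=1, N4=1, N5=1, N6=0, N7=0 → Y1=0, Y2=0; observed Y1=0, Y2=0. Eliminates N3 stuck-at-0, N3 inverted output, N6 stuck-at-1, N6 inverted output.
Test 3 (x1=0, x2=0, x3=0, x4=1): fault-free N1=1, N2=0, N3=0, N4=0, N5=0, N6=1, N7=0 → Y1=1, Y2=0; observed Y1=1, Y2=0. Eliminates N2 inverted output.
Only N2 stuck-at-0 is consistent with every test.

N2 stuck-at-0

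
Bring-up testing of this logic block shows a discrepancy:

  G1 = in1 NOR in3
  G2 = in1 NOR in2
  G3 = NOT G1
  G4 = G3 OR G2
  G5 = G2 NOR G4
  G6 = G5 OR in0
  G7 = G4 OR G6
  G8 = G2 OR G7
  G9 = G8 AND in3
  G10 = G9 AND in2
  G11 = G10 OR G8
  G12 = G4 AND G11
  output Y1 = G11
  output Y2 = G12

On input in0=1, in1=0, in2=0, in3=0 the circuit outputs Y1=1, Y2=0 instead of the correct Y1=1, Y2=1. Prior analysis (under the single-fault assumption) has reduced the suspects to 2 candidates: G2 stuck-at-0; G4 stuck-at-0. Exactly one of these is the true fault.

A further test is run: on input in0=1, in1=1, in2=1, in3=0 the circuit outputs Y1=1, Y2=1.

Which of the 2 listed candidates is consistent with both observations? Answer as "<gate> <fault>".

Evaluate each candidate on input in0=1, in1=1, in2=1, in3=0:
  G2 stuck-at-0: G1=0, G2=0 [stuck-at-0], G3=1, G4=1, G5=0, G6=1, G7=1, G8=1, G9=0, G10=0, G11=1, G12=1 → Y1=1, Y2=1 — matches
  G4 stuck-at-0: G1=0, G2=0, G3=1, G4=0 [stuck-at-0], G5=1, G6=1, G7=1, G8=1, G9=0, G10=0, G11=1, G12=0 → Y1=1, Y2=0 — eliminated
Only G2 stuck-at-0 reproduces the observed Y1=1, Y2=1.

G2 stuck-at-0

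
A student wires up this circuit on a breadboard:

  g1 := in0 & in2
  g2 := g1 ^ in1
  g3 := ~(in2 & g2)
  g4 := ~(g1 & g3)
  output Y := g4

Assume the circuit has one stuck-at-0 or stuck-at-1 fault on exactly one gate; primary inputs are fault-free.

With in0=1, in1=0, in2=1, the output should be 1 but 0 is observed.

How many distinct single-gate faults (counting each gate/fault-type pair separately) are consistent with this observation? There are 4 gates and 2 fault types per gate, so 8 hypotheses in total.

Fault-free: g1=1, g2=1, g3=0, g4=1 → 1. Observed 0.
  g1 stuck-at-0: output 1 ✗
  g1 stuck-at-1: output 1 ✗
  g2 stuck-at-0: output 0 ✓
  g2 stuck-at-1: output 1 ✗
  g3 stuck-at-0: output 1 ✗
  g3 stuck-at-1: output 0 ✓
  g4 stuck-at-0: output 0 ✓
  g4 stuck-at-1: output 1 ✗
Consistent faults: {g2 stuck-at-0, g3 stuck-at-1, g4 stuck-at-0} — 3 in all.

3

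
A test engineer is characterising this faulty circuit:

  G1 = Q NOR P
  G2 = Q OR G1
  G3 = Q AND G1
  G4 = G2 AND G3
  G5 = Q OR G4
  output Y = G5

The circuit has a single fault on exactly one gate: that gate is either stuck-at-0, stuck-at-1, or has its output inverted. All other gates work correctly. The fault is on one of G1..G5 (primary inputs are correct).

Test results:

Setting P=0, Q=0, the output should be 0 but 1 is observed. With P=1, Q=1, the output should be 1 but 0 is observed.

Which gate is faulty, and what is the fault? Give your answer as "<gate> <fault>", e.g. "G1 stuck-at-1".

Fault-free values for test 1 (P=0, Q=0): G1=1, G2=1, G3=0, G4=0, G5=0, giving Y=0. Observed 1.
Test 1: faults giving observed 1 are {G3 stuck-at-1, G3 inverted output, G4 stuck-at-1, G4 inverted output, G5 stuck-at-1, G5 inverted output}.
Test 2 (P=1, Q=1): fault-free G1=0, G2=1, G3=0, G4=0, G5=1 → 1; observed 0. Eliminates G3 stuck-at-1, G3 inverted output, G4 stuck-at-1, G4 inverted output, G5 stuck-at-1.
Only G5 inverted output is consistent with every test.

G5 inverted output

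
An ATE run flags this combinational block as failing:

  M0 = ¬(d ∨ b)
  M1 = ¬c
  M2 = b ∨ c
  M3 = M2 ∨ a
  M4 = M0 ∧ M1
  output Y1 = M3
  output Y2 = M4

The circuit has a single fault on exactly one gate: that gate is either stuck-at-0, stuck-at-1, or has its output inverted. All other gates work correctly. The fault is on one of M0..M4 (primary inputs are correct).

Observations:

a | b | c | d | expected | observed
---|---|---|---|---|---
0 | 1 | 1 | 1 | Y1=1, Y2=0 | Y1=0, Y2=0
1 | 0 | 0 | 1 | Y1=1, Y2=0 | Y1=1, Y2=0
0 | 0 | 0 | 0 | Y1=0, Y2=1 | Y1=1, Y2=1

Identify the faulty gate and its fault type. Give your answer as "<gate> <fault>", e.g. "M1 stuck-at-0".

M2 inverted output

Fault-free values for test 1 (a=0, b=1, c=1, d=1): M0=0, M1=0, M2=1, M3=1, M4=0, giving Y1=1, Y2=0. Observed Y1=0, Y2=0.
Test 1: faults giving observed Y1=0, Y2=0 are {M2 stuck-at-0, M2 inverted output, M3 stuck-at-0, M3 inverted output}.
Test 2 (a=1, b=0, c=0, d=1): fault-free M0=0, M1=1, M2=0, M3=1, M4=0 → Y1=1, Y2=0; observed Y1=1, Y2=0. Eliminates M3 stuck-at-0, M3 inverted output.
Test 3 (a=0, b=0, c=0, d=0): fault-free M0=1, M1=1, M2=0, M3=0, M4=1 → Y1=0, Y2=1; observed Y1=1, Y2=1. Eliminates M2 stuck-at-0.
Only M2 inverted output is consistent with every test.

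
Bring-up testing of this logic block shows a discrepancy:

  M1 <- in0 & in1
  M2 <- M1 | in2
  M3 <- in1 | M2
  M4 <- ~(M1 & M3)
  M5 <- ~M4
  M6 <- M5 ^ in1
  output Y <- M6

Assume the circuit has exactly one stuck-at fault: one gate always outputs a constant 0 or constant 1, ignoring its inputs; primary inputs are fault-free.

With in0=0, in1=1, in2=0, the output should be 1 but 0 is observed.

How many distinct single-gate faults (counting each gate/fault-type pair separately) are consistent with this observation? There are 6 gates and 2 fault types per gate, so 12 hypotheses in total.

4

Fault-free: M1=0, M2=0, M3=1, M4=1, M5=0, M6=1 → 1. Observed 0.
  M1 stuck-at-0: output 1 ✗
  M1 stuck-at-1: output 0 ✓
  M2 stuck-at-0: output 1 ✗
  M2 stuck-at-1: output 1 ✗
  M3 stuck-at-0: output 1 ✗
  M3 stuck-at-1: output 1 ✗
  M4 stuck-at-0: output 0 ✓
  M4 stuck-at-1: output 1 ✗
  M5 stuck-at-0: output 1 ✗
  M5 stuck-at-1: output 0 ✓
  M6 stuck-at-0: output 0 ✓
  M6 stuck-at-1: output 1 ✗
Consistent faults: {M1 stuck-at-1, M4 stuck-at-0, M5 stuck-at-1, M6 stuck-at-0} — 4 in all.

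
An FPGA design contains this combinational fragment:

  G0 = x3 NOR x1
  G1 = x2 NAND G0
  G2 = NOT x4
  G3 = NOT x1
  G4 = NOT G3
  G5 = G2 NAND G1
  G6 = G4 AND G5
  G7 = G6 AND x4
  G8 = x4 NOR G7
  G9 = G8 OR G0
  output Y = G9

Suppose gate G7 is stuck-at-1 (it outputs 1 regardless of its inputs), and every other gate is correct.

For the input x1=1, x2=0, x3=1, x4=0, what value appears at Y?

0

Propagate with G7 forced: G0=0, G1=1, G2=1, G3=0, G4=1, G5=0, G6=0, G7=1 [stuck-at-1], G8=0, G9=0.
So Y = 0. (Without the fault it would be 1.)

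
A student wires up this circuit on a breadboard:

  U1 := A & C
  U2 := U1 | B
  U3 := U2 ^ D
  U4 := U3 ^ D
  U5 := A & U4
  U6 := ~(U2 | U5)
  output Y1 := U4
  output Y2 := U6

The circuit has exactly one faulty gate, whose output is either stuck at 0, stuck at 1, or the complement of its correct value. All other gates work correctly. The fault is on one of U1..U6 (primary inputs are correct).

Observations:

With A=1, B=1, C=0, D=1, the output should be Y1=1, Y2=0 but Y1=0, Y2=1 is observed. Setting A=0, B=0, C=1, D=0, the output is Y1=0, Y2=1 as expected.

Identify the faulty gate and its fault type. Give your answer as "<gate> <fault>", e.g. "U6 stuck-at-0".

U2 stuck-at-0

Fault-free values for test 1 (A=1, B=1, C=0, D=1): U1=0, U2=1, U3=0, U4=1, U5=1, U6=0, giving Y1=1, Y2=0. Observed Y1=0, Y2=1.
Test 1: faults giving observed Y1=0, Y2=1 are {U2 stuck-at-0, U2 inverted output}.
Test 2 (A=0, B=0, C=1, D=0): fault-free U1=0, U2=0, U3=0, U4=0, U5=0, U6=1 → Y1=0, Y2=1; observed Y1=0, Y2=1. Eliminates U2 inverted output.
Only U2 stuck-at-0 is consistent with every test.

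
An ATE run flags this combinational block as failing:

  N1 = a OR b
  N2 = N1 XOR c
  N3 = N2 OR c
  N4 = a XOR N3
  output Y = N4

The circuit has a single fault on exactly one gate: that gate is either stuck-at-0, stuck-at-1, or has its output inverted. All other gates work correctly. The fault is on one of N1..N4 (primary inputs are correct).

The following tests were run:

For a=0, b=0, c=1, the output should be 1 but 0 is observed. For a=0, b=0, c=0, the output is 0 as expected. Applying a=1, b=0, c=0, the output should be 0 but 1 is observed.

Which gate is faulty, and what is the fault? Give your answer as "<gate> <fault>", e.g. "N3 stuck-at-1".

N3 stuck-at-0

Fault-free values for test 1 (a=0, b=0, c=1): N1=0, N2=1, N3=1, N4=1, giving Y=1. Observed 0.
Test 1: faults giving observed 0 are {N3 stuck-at-0, N3 inverted output, N4 stuck-at-0, N4 inverted output}.
Test 2 (a=0, b=0, c=0): fault-free N1=0, N2=0, N3=0, N4=0 → 0; observed 0. Eliminates N3 inverted output, N4 inverted output.
Test 3 (a=1, b=0, c=0): fault-free N1=1, N2=1, N3=1, N4=0 → 0; observed 1. Eliminates N4 stuck-at-0.
Only N3 stuck-at-0 is consistent with every test.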